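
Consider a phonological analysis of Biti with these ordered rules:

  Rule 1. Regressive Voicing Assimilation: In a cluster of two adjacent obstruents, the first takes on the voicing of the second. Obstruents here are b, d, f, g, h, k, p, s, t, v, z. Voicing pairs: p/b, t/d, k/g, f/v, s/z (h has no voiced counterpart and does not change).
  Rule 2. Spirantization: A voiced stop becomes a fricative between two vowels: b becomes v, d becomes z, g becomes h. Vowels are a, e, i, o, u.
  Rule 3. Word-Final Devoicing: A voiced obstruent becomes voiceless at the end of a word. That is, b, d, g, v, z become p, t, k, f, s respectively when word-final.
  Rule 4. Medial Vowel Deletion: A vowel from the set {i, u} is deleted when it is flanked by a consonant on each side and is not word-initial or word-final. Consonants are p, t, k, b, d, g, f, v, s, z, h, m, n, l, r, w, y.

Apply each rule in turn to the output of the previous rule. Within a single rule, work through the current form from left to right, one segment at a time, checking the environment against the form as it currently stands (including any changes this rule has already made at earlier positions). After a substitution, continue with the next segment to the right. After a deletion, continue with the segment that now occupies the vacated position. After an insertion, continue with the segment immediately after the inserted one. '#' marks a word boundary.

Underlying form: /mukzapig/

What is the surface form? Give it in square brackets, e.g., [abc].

[mgzapk]

Rule 1 Regressive Voicing Assimilation: [mukzapig] → [mugzapig]
Rule 2 Spirantization: no change — [mugzapig]
Rule 3 Word-Final Devoicing: [mugzapig] → [mugzapik]
Rule 4 Medial Vowel Deletion: [mugzapik] → [mgzapk]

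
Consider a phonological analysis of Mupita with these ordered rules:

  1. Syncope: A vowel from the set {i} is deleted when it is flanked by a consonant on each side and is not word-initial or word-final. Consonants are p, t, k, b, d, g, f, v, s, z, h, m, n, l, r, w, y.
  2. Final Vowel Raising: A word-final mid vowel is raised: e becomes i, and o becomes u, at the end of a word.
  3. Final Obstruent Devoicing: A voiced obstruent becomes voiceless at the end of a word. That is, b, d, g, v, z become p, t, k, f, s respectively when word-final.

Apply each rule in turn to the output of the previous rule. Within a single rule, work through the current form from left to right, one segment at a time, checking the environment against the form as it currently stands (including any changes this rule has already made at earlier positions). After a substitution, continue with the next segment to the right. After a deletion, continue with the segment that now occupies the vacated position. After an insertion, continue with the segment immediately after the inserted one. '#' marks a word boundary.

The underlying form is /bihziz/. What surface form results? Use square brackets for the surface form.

1 Syncope: [bihziz] → [bhzz]
2 Final Vowel Raising: no change — [bhzz]
3 Final Obstruent Devoicing: [bhzz] → [bhzs]

[bhzs]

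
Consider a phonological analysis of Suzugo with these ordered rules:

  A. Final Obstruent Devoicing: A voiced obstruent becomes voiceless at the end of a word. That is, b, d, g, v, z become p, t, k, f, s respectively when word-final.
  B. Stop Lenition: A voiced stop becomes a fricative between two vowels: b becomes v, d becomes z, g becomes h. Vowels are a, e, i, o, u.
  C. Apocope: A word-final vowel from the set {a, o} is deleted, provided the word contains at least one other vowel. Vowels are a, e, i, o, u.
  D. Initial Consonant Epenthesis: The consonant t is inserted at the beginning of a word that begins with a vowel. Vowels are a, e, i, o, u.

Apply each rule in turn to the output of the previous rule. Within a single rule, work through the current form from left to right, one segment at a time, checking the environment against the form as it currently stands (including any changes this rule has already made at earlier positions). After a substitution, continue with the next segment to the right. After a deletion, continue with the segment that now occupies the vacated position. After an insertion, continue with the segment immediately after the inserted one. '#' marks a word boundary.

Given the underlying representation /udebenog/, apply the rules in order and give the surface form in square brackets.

A Final Obstruent Devoicing: [udebenog] → [udebenok]
B Stop Lenition: [udebenok] → [uzevenok]
C Apocope: no change — [uzevenok]
D Initial Consonant Epenthesis: [uzevenok] → [tuzevenok]

[tuzevenok]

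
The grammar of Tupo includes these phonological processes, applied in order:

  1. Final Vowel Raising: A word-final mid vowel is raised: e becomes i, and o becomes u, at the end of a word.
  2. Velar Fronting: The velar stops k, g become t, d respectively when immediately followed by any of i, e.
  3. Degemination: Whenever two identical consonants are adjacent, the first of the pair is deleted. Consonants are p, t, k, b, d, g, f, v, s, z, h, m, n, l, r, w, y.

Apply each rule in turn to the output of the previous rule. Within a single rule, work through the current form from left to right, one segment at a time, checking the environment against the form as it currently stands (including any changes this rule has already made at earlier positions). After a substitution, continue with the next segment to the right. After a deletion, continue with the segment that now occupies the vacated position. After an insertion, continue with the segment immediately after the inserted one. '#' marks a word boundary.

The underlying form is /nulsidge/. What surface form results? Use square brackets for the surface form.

1 Final Vowel Raising: [nulsidge] → [nulsidgi]
2 Velar Fronting: [nulsidgi] → [nulsiddi]
3 Degemination: [nulsiddi] → [nulsidi]

[nulsidi]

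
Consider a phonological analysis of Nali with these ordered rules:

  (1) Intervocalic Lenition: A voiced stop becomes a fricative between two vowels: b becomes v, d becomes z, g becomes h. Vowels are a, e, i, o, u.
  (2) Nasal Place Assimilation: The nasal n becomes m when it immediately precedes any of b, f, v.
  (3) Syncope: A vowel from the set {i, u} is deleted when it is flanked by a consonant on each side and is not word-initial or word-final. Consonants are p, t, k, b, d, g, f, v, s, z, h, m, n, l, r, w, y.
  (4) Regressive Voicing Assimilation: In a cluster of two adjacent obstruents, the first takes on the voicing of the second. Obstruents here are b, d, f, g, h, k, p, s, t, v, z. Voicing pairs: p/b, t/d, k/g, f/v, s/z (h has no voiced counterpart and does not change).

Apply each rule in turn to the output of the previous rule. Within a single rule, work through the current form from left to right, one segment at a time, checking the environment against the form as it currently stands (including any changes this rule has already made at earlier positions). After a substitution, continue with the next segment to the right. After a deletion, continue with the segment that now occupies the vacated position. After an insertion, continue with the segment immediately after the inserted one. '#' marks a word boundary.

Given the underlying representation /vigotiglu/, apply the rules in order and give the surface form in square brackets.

(1) Intervocalic Lenition: [vigotiglu] → [vihotiglu]
(2) Nasal Place Assimilation: no change — [vihotiglu]
(3) Syncope: [vihotiglu] → [vhotglu]
(4) Regressive Voicing Assimilation: [vhotglu] → [fhodglu]

[fhodglu]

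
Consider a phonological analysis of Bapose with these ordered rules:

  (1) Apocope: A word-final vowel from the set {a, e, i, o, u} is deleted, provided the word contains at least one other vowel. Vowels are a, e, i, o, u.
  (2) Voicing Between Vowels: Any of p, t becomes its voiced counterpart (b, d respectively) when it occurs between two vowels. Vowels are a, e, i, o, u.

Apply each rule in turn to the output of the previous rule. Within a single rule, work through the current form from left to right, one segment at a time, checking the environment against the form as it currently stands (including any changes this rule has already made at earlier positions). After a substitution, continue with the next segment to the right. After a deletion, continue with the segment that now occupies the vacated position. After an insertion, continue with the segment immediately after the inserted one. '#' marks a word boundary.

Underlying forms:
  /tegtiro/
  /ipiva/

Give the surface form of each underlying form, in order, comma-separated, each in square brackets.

/tegtiro/:
  (1) Apocope: [tegtiro] → [tegtir]
  (2) Voicing Between Vowels: no change — [tegtir]
/ipiva/:
  (1) Apocope: [ipiva] → [ipiv]
  (2) Voicing Between Vowels: [ipiv] → [ibiv]

[tegtir], [ibiv]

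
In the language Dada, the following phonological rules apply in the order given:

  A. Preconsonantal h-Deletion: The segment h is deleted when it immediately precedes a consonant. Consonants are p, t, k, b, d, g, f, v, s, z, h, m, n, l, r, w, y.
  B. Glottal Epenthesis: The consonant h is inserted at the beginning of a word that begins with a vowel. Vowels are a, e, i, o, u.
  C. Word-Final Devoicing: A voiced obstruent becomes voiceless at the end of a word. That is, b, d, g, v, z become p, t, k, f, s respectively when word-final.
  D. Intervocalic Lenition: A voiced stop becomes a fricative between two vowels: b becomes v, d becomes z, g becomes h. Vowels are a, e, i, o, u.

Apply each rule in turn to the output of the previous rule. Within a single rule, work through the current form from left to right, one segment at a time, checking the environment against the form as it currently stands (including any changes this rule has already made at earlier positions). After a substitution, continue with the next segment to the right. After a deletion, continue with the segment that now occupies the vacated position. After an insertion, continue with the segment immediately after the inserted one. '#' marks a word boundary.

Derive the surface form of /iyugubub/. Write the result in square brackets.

[hiyuhuvup]

A Preconsonantal h-Deletion: no change — [iyugubub]
B Glottal Epenthesis: [iyugubub] → [hiyugubub]
C Word-Final Devoicing: [hiyugubub] → [hiyugubup]
D Intervocalic Lenition: [hiyugubup] → [hiyuhuvup]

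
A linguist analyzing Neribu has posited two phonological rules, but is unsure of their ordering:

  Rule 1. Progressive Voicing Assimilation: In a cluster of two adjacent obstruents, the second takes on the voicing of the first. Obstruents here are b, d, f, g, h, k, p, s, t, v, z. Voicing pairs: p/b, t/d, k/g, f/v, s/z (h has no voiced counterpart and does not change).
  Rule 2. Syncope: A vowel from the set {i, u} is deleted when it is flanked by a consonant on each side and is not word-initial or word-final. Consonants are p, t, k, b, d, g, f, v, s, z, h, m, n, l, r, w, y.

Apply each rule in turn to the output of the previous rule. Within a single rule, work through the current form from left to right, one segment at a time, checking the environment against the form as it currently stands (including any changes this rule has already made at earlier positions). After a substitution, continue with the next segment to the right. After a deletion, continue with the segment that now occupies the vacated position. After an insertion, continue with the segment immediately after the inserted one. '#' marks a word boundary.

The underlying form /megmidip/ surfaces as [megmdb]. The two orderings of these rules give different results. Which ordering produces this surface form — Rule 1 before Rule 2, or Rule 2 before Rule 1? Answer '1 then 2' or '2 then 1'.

2 then 1

Order 1 then 2:
  1 Progressive Voicing Assimilation: no change — [megmidip]
  2 Syncope: [megmidip] → [megmdp]
  result: [megmdp]
Order 2 then 1:
  2 Syncope: [megmidip] → [megmdp]
  1 Progressive Voicing Assimilation: [megmdp] → [megmdb]
  result: [megmdb]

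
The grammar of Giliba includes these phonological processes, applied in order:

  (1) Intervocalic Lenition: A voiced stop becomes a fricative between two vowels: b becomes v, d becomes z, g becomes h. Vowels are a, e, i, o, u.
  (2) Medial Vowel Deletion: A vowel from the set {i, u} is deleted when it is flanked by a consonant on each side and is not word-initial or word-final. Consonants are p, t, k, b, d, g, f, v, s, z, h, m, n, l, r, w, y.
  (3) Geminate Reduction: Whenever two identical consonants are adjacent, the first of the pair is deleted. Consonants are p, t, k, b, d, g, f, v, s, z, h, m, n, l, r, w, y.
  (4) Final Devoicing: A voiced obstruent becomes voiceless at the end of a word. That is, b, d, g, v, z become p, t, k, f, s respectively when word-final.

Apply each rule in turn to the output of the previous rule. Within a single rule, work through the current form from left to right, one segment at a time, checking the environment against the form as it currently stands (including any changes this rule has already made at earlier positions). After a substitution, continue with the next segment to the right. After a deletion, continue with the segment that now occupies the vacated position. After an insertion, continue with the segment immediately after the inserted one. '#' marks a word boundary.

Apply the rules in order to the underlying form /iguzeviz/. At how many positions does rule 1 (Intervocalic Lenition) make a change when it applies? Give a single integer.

(1) Intervocalic Lenition: [iguzeviz] → [ihuzeviz]
(2) Medial Vowel Deletion: [ihuzeviz] → [ihzevz]
(3) Geminate Reduction: no change — [ihzevz]
(4) Final Devoicing: [ihzevz] → [ihzevs]
Rule 1 changed 1 position(s).

1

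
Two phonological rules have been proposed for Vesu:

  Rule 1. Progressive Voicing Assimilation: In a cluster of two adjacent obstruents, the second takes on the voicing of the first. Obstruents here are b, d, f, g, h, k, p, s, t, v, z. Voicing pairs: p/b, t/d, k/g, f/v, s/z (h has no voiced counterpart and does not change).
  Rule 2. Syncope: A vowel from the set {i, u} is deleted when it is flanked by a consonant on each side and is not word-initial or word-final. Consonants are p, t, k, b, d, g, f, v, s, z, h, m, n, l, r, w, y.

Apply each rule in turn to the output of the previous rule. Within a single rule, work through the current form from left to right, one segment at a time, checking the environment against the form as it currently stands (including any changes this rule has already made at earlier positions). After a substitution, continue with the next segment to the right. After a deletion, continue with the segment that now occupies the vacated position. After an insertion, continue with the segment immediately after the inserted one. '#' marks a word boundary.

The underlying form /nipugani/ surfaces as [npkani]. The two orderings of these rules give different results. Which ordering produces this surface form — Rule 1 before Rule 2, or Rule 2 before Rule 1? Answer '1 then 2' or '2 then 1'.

2 then 1

Order 1 then 2:
  1 Progressive Voicing Assimilation: no change — [nipugani]
  2 Syncope: [nipugani] → [npgani]
  result: [npgani]
Order 2 then 1:
  2 Syncope: [nipugani] → [npgani]
  1 Progressive Voicing Assimilation: [npgani] → [npkani]
  result: [npkani]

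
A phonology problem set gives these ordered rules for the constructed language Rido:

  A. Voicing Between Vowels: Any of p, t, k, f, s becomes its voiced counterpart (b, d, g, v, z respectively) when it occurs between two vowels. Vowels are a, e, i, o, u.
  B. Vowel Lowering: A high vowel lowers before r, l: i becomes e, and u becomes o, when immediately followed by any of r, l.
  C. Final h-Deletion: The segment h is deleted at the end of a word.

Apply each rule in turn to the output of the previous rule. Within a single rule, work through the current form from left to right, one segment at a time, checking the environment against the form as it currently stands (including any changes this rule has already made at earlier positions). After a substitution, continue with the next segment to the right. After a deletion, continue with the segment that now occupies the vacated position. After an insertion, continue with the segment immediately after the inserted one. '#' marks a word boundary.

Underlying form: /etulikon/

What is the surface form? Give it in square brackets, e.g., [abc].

[edoligon]

A Voicing Between Vowels: [etulikon] → [eduligon]
B Vowel Lowering: [eduligon] → [edoligon]
C Final h-Deletion: no change — [edoligon]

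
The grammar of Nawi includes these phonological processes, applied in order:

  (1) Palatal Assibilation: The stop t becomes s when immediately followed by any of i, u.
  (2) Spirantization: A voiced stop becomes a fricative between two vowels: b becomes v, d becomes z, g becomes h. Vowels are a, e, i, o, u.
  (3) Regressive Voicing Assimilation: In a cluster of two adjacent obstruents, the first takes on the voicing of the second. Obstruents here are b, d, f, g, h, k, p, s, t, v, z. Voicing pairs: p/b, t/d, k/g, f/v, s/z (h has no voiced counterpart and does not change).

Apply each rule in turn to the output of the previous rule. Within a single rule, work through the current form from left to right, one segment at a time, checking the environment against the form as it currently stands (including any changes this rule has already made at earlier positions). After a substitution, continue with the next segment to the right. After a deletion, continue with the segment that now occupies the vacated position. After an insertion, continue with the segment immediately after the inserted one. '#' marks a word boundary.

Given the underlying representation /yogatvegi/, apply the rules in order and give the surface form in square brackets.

(1) Palatal Assibilation: no change — [yogatvegi]
(2) Spirantization: [yogatvegi] → [yohatvehi]
(3) Regressive Voicing Assimilation: [yohatvehi] → [yohadvehi]

[yohadvehi]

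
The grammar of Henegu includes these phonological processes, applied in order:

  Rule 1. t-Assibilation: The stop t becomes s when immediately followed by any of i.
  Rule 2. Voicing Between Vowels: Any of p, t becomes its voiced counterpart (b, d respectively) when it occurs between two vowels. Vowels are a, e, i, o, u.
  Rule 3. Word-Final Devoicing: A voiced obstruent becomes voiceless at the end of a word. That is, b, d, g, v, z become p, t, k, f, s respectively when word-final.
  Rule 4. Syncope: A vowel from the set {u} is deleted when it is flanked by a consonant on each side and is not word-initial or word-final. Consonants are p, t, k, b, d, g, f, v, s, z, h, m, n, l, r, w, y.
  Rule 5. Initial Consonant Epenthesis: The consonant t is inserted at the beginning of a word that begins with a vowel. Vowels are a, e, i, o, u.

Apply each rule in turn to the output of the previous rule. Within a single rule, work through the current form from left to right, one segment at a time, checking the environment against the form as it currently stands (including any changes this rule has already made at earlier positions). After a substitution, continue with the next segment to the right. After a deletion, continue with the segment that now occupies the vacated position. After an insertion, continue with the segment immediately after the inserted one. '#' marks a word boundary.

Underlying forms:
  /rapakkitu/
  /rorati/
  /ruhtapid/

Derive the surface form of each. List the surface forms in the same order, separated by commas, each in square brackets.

[rabakkidu], [rorasi], [rhtabit]

/rapakkitu/:
  Rule 1 t-Assibilation: no change — [rapakkitu]
  Rule 2 Voicing Between Vowels: [rapakkitu] → [rabakkidu]
  Rule 3 Word-Final Devoicing: no change — [rabakkidu]
  Rule 4 Syncope: no change — [rabakkidu]
  Rule 5 Initial Consonant Epenthesis: no change — [rabakkidu]
/rorati/:
  Rule 1 t-Assibilation: [rorati] → [rorasi]
  Rule 2 Voicing Between Vowels: no change — [rorasi]
  Rule 3 Word-Final Devoicing: no change — [rorasi]
  Rule 4 Syncope: no change — [rorasi]
  Rule 5 Initial Consonant Epenthesis: no change — [rorasi]
/ruhtapid/:
  Rule 1 t-Assibilation: no change — [ruhtapid]
  Rule 2 Voicing Between Vowels: [ruhtapid] → [ruhtabid]
  Rule 3 Word-Final Devoicing: [ruhtabid] → [ruhtabit]
  Rule 4 Syncope: [ruhtabit] → [rhtabit]
  Rule 5 Initial Consonant Epenthesis: no change — [rhtabit]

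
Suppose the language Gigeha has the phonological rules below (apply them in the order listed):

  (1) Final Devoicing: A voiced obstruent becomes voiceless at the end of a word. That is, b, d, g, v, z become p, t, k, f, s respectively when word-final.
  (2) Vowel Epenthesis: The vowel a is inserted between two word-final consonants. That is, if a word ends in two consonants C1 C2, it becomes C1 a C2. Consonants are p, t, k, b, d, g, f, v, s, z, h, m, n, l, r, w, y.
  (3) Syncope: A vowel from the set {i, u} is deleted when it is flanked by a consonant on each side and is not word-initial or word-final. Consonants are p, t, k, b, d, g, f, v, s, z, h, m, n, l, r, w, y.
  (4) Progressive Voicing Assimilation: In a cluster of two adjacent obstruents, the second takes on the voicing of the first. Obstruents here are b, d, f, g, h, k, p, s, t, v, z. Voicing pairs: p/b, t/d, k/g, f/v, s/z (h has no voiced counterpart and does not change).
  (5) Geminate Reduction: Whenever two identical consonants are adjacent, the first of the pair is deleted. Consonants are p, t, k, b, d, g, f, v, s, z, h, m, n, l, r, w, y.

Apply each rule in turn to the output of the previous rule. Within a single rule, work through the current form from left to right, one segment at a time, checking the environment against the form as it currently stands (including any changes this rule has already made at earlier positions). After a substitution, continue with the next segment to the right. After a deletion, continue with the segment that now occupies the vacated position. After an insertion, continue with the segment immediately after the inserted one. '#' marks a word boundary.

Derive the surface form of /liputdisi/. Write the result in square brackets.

[lptsi]

(1) Final Devoicing: no change — [liputdisi]
(2) Vowel Epenthesis: no change — [liputdisi]
(3) Syncope: [liputdisi] → [lptdsi]
(4) Progressive Voicing Assimilation: [lptdsi] → [lpttsi]
(5) Geminate Reduction: [lpttsi] → [lptsi]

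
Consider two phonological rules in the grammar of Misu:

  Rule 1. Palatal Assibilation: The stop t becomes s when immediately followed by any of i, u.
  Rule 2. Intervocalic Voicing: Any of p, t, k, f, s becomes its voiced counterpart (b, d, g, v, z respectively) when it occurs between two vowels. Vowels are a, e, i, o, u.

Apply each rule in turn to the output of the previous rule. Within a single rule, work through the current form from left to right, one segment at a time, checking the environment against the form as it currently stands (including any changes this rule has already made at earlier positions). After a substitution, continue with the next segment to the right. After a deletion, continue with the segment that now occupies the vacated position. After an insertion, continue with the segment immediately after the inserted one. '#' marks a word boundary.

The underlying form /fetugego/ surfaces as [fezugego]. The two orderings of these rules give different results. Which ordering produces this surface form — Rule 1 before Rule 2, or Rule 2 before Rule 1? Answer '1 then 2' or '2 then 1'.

1 then 2

Order 1 then 2:
  1 Palatal Assibilation: [fetugego] → [fesugego]
  2 Intervocalic Voicing: [fesugego] → [fezugego]
  result: [fezugego]
Order 2 then 1:
  2 Intervocalic Voicing: [fetugego] → [fedugego]
  1 Palatal Assibilation: no change — [fedugego]
  result: [fedugego]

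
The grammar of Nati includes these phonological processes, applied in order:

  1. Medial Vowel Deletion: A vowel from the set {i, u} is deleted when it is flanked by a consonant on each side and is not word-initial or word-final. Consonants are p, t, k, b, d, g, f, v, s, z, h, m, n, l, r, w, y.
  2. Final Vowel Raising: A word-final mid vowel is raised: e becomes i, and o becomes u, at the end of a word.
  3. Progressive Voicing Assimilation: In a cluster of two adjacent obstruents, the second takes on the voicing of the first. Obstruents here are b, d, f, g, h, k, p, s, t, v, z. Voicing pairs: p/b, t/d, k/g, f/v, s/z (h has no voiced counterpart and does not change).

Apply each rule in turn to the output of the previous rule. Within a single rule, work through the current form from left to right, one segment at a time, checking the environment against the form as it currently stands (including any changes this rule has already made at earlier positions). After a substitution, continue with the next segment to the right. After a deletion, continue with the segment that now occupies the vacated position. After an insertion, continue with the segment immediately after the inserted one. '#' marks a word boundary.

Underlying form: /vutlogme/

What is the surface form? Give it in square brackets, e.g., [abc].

[vdlogmi]

1 Medial Vowel Deletion: [vutlogme] → [vtlogme]
2 Final Vowel Raising: [vtlogme] → [vtlogmi]
3 Progressive Voicing Assimilation: [vtlogmi] → [vdlogmi]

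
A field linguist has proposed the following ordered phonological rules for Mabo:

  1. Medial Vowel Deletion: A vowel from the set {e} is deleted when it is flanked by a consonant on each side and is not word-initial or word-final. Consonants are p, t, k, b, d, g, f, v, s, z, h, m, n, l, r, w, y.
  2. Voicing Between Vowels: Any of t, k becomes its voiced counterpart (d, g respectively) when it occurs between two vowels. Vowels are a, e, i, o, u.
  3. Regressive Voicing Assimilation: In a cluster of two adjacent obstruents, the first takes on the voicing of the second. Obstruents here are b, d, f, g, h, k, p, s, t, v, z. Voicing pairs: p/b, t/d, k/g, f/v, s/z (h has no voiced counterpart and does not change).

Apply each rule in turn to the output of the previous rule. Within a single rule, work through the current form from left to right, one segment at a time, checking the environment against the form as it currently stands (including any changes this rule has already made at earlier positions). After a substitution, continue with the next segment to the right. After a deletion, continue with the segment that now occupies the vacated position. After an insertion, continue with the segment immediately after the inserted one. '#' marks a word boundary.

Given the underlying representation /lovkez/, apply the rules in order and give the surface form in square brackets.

1 Medial Vowel Deletion: [lovkez] → [lovkz]
2 Voicing Between Vowels: no change — [lovkz]
3 Regressive Voicing Assimilation: [lovkz] → [lofgz]

[lofgz]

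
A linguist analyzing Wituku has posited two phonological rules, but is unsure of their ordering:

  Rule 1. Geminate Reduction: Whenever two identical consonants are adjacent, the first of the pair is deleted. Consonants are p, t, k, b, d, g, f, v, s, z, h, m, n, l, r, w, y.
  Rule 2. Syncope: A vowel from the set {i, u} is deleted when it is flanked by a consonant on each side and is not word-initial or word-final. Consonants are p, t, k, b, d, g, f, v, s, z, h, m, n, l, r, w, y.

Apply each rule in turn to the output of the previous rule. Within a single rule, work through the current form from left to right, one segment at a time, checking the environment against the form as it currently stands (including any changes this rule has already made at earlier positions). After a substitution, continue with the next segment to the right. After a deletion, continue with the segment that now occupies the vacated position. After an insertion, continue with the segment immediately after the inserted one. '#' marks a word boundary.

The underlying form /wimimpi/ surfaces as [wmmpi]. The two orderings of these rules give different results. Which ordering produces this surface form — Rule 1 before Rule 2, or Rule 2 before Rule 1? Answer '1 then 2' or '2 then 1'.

Order 1 then 2:
  1 Geminate Reduction: no change — [wimimpi]
  2 Syncope: [wimimpi] → [wmmpi]
  result: [wmmpi]
Order 2 then 1:
  2 Syncope: [wimimpi] → [wmmpi]
  1 Geminate Reduction: [wmmpi] → [wmpi]
  result: [wmpi]

1 then 2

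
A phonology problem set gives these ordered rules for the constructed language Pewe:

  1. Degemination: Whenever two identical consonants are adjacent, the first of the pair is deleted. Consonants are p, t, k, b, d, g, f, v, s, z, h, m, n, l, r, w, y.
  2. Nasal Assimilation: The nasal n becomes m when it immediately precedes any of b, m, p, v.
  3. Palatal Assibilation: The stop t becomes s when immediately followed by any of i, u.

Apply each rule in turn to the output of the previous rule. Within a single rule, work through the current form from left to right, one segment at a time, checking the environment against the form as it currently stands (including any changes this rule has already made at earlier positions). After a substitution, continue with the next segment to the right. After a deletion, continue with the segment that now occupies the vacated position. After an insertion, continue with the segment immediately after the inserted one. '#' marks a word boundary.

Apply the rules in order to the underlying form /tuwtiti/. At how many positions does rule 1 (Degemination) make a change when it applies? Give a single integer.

1 Degemination: no change — [tuwtiti]
2 Nasal Assimilation: no change — [tuwtiti]
3 Palatal Assibilation: [tuwtiti] → [suwsisi]
Rule 1 changed 0 position(s).

0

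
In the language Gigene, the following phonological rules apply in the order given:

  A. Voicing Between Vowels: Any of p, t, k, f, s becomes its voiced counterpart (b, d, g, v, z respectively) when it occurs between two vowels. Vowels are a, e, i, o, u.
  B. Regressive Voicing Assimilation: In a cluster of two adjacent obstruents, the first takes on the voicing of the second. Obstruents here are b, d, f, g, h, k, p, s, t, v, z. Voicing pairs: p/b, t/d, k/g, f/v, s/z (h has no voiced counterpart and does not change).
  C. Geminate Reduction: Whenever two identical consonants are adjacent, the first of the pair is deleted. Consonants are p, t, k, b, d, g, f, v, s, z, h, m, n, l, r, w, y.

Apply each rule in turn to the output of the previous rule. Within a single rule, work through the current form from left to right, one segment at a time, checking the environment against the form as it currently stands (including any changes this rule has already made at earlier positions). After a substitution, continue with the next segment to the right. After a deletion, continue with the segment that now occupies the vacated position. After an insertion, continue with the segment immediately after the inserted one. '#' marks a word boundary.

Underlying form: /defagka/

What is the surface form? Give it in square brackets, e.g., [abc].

A Voicing Between Vowels: [defagka] → [devagka]
B Regressive Voicing Assimilation: [devagka] → [devakka]
C Geminate Reduction: [devakka] → [devaka]

[devaka]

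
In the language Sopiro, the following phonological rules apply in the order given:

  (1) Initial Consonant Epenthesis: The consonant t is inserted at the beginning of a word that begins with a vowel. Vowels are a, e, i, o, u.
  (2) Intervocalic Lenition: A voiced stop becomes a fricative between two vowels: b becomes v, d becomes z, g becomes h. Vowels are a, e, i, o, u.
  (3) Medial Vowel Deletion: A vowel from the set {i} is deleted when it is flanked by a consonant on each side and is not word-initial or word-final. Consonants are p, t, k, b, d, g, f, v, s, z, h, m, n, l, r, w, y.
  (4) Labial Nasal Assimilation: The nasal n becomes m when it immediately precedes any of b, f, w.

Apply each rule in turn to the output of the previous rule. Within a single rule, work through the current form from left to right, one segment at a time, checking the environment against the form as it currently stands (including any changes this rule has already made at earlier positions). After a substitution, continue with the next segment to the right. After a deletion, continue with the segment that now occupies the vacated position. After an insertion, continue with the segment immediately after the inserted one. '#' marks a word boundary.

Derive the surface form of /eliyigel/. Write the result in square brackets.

[telyhel]

(1) Initial Consonant Epenthesis: [eliyigel] → [teliyigel]
(2) Intervocalic Lenition: [teliyigel] → [teliyihel]
(3) Medial Vowel Deletion: [teliyihel] → [telyhel]
(4) Labial Nasal Assimilation: no change — [telyhel]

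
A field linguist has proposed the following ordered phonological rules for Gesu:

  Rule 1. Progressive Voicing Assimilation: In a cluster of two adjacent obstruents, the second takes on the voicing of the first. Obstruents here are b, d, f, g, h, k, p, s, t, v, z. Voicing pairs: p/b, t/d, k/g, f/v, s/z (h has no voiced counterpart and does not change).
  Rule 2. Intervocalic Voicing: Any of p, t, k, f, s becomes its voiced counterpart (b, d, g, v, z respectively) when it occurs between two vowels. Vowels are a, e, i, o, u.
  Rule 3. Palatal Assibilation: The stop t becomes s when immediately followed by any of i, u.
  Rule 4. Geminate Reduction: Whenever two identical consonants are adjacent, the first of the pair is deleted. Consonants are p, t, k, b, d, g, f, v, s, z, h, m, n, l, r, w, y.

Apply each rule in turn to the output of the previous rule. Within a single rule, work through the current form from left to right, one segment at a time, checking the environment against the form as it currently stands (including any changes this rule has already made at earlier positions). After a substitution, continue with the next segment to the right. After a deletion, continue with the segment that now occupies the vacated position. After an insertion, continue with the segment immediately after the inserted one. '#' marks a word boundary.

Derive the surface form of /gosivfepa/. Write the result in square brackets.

Rule 1 Progressive Voicing Assimilation: [gosivfepa] → [gosivvepa]
Rule 2 Intervocalic Voicing: [gosivvepa] → [gozivveba]
Rule 3 Palatal Assibilation: no change — [gozivveba]
Rule 4 Geminate Reduction: [gozivveba] → [goziveba]

[goziveba]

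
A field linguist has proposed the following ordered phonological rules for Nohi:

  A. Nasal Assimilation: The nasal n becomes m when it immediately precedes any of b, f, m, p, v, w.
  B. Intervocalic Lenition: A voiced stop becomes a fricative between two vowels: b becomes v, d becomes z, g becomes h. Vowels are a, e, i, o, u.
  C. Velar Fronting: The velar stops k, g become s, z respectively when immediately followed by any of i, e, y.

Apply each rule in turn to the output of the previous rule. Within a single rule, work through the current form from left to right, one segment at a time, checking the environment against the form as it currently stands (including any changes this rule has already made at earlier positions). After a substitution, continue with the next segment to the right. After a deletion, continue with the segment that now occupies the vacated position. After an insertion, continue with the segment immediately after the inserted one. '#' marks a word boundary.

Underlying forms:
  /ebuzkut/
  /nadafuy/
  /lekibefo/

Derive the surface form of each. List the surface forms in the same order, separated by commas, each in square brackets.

/ebuzkut/:
  A Nasal Assimilation: no change — [ebuzkut]
  B Intervocalic Lenition: [ebuzkut] → [evuzkut]
  C Velar Fronting: no change — [evuzkut]
/nadafuy/:
  A Nasal Assimilation: no change — [nadafuy]
  B Intervocalic Lenition: [nadafuy] → [nazafuy]
  C Velar Fronting: no change — [nazafuy]
/lekibefo/:
  A Nasal Assimilation: no change — [lekibefo]
  B Intervocalic Lenition: [lekibefo] → [lekivefo]
  C Velar Fronting: [lekivefo] → [lesivefo]

[evuzkut], [nazafuy], [lesivefo]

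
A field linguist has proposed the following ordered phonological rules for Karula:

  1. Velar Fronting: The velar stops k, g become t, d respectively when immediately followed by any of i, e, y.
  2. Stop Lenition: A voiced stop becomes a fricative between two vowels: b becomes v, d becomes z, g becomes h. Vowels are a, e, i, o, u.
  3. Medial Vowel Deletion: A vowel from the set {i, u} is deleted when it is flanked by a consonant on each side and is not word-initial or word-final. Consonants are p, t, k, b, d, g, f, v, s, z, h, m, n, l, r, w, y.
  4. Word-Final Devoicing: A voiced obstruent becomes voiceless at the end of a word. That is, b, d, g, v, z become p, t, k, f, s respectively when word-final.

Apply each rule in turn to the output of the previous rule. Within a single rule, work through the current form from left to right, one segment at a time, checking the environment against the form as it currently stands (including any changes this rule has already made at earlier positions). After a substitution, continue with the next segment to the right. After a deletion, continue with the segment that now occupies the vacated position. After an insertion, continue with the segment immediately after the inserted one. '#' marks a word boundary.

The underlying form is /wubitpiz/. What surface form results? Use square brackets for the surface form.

1 Velar Fronting: no change — [wubitpiz]
2 Stop Lenition: [wubitpiz] → [wuvitpiz]
3 Medial Vowel Deletion: [wuvitpiz] → [wvtpz]
4 Word-Final Devoicing: [wvtpz] → [wvtps]

[wvtps]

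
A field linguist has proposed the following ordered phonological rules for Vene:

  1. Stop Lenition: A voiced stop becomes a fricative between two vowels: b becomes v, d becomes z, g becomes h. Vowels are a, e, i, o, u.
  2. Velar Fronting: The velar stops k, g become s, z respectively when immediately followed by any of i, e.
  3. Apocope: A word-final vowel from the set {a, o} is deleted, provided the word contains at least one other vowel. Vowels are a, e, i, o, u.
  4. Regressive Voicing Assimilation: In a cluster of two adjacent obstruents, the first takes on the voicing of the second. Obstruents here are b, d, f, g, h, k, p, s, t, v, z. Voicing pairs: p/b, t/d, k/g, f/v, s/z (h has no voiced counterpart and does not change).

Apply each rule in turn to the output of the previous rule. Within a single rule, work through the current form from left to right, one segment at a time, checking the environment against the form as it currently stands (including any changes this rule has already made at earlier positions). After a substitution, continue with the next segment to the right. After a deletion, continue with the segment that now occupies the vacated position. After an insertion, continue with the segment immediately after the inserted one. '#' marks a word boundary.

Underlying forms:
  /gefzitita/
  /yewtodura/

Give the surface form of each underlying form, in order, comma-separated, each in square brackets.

/gefzitita/:
  1 Stop Lenition: no change — [gefzitita]
  2 Velar Fronting: [gefzitita] → [zefzitita]
  3 Apocope: [zefzitita] → [zefzitit]
  4 Regressive Voicing Assimilation: [zefzitit] → [zevzitit]
/yewtodura/:
  1 Stop Lenition: [yewtodura] → [yewtozura]
  2 Velar Fronting: no change — [yewtozura]
  3 Apocope: [yewtozura] → [yewtozur]
  4 Regressive Voicing Assimilation: no change — [yewtozur]

[zevzitit], [yewtozur]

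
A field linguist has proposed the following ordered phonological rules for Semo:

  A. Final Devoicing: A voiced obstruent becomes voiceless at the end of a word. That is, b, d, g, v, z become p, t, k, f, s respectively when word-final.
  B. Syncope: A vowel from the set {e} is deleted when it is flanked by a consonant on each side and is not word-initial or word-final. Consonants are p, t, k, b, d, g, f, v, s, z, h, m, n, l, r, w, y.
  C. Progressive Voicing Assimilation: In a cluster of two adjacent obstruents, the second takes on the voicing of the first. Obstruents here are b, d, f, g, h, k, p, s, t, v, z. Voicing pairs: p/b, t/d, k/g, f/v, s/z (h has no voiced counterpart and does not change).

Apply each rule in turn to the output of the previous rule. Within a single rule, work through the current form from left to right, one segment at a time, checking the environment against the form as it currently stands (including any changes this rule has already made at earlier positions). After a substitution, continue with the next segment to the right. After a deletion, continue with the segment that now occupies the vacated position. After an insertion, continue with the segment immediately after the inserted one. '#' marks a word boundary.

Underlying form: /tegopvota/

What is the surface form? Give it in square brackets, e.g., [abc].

A Final Devoicing: no change — [tegopvota]
B Syncope: [tegopvota] → [tgopvota]
C Progressive Voicing Assimilation: [tgopvota] → [tkopfota]

[tkopfota]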